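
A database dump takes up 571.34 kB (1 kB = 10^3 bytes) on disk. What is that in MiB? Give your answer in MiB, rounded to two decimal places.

0.54 MiB

571.34 kB × 1,000 bytes/kB = 571,340 bytes
1 MiB = 1,048,576 bytes
571,340 / 1,048,576 = 0.54 MiB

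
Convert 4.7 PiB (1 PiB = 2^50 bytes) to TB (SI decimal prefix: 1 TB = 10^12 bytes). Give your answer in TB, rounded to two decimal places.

4.7 PiB × 1,125,899,906,842,624 bytes/PiB = 5,291,729,562,160,332.8 bytes
1 TB = 10^12 bytes = 1,000,000,000,000 bytes
5,291,729,562,160,332.8 / 1,000,000,000,000 = 5,291.73 TB

5,291.73 TB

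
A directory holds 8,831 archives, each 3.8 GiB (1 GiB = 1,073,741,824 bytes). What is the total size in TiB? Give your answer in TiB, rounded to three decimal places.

32.771 TiB

Total = 8,831 × 3.8 GiB = 33557.8 GiB
= 33557.8 × 1,073,741,824 bytes = 36,032,413,381,427.2 bytes
1 TiB = 1,099,511,627,776 bytes
36,032,413,381,427.2 / 1,099,511,627,776 = 32.771 TiB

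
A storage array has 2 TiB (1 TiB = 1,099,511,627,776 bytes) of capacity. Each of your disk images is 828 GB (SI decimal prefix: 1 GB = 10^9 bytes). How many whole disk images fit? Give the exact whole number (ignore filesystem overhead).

Capacity: 2 TiB = 2,199,023,255,552 bytes
Per item: 828 GB = 828,000,000,000 bytes
⌊2,199,023,255,552 / 828,000,000,000⌋ = 2

2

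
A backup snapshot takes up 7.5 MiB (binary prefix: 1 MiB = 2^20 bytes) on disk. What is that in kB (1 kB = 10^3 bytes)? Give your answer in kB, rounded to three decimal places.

7,864.320 kB

7.5 MiB = 7.5 × 2^20 bytes = 7,864,320 bytes
1 kB = 10^3 bytes = 1,000 bytes
7,864,320 / 1,000 = 7,864.320 kB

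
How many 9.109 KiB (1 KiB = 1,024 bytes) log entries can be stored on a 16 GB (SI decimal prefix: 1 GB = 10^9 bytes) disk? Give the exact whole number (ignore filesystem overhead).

Capacity: 16 GB = 16,000,000,000 bytes
Per item: 9.109 KiB = 9,327.616 bytes
⌊16,000,000,000 / 9,327.616⌋ = 1,715,336

1,715,336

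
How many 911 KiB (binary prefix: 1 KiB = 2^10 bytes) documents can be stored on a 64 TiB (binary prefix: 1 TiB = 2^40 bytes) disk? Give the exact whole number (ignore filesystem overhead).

Capacity: 64 TiB = 70,368,744,177,664 bytes
Per item: 911 KiB = 932,864 bytes
⌊70,368,744,177,664 / 932,864⌋ = 75,433,015

75,433,015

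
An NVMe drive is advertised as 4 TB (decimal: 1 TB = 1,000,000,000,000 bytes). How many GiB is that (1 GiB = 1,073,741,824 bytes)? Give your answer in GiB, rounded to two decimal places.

3,725.29 GiB

4 TB × 1,000,000,000,000 bytes/TB = 4,000,000,000,000 bytes
1 GiB = 1,073,741,824 bytes
4,000,000,000,000 / 1,073,741,824 = 3,725.29 GiB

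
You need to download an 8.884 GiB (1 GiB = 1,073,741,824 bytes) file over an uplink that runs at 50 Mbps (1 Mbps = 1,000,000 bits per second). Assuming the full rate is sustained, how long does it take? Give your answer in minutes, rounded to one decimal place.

25.4 minutes

8.884 GiB = 9,539,122,364.416 bytes = 76,312,978,915.328 bits
50 Mbps = 50,000,000 bits/s
time = 76,312,978,915.328 / 50,000,000 = 1,526.26 s
1,526.26 s / 60 = 25.4 minutes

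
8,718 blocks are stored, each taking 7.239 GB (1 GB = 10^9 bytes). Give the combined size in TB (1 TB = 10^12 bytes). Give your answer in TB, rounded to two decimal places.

63.11 TB

Total = 8,718 × 7.239 GB = 63109.602 GB
= 63109.602 × 1,000,000,000 bytes = 63,109,602,000,000 bytes
1 TB = 1,000,000,000,000 bytes
63,109,602,000,000 / 1,000,000,000,000 = 63.11 TB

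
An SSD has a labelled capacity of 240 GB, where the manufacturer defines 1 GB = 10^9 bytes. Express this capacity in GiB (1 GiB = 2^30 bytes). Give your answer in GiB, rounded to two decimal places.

223.52 GiB

240 GB = 240 × 10^9 bytes = 240,000,000,000 bytes
1 GiB = 2^30 bytes = 1,073,741,824 bytes
240,000,000,000 / 1,073,741,824 = 223.52 GiB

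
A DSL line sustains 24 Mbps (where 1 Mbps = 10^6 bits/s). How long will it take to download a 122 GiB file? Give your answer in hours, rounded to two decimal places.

122 GiB = 130,996,502,528 bytes = 1,047,972,020,224 bits
24 Mbps = 24,000,000 bits/s
time = 1,047,972,020,224 / 24,000,000 = 43,665.5008 s
43,665.5008 s / 3600 = 12.13 hours

12.13 hours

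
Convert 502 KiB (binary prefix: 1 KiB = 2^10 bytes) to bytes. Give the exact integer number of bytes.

514,048 bytes

502 × 1,024 = 514,048 bytes  (1 KiB = 2^10 bytes)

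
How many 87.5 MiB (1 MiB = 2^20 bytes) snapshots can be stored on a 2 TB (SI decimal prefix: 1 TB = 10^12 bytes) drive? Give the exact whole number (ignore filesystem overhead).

Capacity: 2 TB = 2,000,000,000,000 bytes
Per item: 87.5 MiB = 91,750,400 bytes
⌊2,000,000,000,000 / 91,750,400⌋ = 21,798

21,798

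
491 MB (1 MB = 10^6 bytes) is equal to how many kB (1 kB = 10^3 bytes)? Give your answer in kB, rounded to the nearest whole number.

491 MB × 1,000,000 bytes/MB = 491,000,000 bytes
1 kB = 1,000 bytes
491,000,000 / 1,000 = 491,000 kB

491,000 kB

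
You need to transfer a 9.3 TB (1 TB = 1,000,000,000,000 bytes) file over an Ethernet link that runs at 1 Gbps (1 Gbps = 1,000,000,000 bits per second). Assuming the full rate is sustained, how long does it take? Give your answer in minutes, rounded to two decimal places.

1,240.00 minutes

9.3 TB = 9,300,000,000,000 bytes = 74,400,000,000,000 bits
1 Gbps = 1,000,000,000 bits/s
time = 74,400,000,000,000 / 1,000,000,000 = 74,400.000 s
74,400.000 s / 60 = 1,240.00 minutes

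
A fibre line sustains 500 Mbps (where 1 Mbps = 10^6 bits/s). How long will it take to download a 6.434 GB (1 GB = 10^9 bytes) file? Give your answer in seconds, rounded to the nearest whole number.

103 seconds

6.434 GB = 6,434,000,000 bytes = 51,472,000,000 bits
500 Mbps = 500,000,000 bits/s
time = 51,472,000,000 / 500,000,000 = 103 s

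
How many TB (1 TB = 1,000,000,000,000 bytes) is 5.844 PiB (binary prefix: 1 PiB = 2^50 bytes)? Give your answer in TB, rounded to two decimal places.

6,579.76 TB

5.844 PiB = 5.844 × 2^50 bytes = 6,579,759,055,588,294.656 bytes
1 TB = 1,000,000,000,000 bytes
6,579,759,055,588,294.656 / 1,000,000,000,000 = 6,579.76 TB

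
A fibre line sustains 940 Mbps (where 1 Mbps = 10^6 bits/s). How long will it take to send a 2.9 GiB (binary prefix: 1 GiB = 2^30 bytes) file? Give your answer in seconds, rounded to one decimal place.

26.5 seconds

2.9 GiB = 3,113,851,289.6 bytes = 24,910,810,316.8 bits
940 Mbps = 940,000,000 bits/s
time = 24,910,810,316.8 / 940,000,000 = 26.5 s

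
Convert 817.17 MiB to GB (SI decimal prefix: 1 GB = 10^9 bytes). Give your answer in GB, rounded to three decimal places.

817.17 MiB × 1,048,576 bytes/MiB = 856,864,849.92 bytes
1 GB = 1,000,000,000 bytes
856,864,849.92 / 1,000,000,000 = 0.857 GB

0.857 GB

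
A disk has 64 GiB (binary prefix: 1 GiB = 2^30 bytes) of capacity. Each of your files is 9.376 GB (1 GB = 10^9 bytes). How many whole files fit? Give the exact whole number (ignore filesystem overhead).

Capacity: 64 GiB = 68,719,476,736 bytes
Per item: 9.376 GB = 9,376,000,000 bytes
⌊68,719,476,736 / 9,376,000,000⌋ = 7

7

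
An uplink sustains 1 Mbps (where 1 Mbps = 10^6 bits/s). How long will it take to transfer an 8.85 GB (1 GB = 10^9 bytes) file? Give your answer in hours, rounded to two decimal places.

8.85 GB = 8,850,000,000 bytes = 70,800,000,000 bits
1 Mbps = 1,000,000 bits/s
time = 70,800,000,000 / 1,000,000 = 70,800.0000 s
70,800.0000 s / 3600 = 19.67 hours

19.67 hours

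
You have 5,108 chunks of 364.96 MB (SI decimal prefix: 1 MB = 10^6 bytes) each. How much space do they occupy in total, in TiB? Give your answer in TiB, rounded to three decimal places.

Total = 5,108 × 364.96 MB = 1864215.68 MB
= 1864215.68 × 1,000,000 bytes = 1,864,215,680,000 bytes
1 TiB = 1,099,511,627,776 bytes
1,864,215,680,000 / 1,099,511,627,776 = 1.695 TiB

1.695 TiB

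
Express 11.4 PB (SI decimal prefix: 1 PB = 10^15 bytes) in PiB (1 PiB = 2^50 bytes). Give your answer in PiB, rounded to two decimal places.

11.4 PB = 11.4 × 10^15 bytes = 11,400,000,000,000,000 bytes
1 PiB = 1,125,899,906,842,624 bytes
11,400,000,000,000,000 / 1,125,899,906,842,624 = 10.13 PiB

10.13 PiB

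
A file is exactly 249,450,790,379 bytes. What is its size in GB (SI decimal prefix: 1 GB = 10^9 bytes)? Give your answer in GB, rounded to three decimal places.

249.451 GB

249,450,790,379 bytes given.
1 GB = 10^9 bytes = 1,000,000,000 bytes
249,450,790,379 / 1,000,000,000 = 249.451 GB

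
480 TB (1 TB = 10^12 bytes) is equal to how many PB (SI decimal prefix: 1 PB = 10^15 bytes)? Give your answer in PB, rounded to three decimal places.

480 TB = 480 × 10^12 bytes = 480,000,000,000,000 bytes
1 PB = 10^15 bytes = 1,000,000,000,000,000 bytes
480,000,000,000,000 / 1,000,000,000,000,000 = 0.480 PB

0.480 PB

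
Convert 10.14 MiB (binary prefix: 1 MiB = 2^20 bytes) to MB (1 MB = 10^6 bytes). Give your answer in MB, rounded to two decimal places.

10.63 MB

10.14 MiB = 10.14 × 2^20 bytes = 10,632,560.64 bytes
1 MB = 10^6 bytes = 1,000,000 bytes
10,632,560.64 / 1,000,000 = 10.63 MB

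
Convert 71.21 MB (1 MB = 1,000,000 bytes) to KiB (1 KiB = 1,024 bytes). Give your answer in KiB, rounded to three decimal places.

69,541.016 KiB

71.21 MB = 71.21 × 10^6 bytes = 71,210,000 bytes
1 KiB = 1,024 bytes
71,210,000 / 1,024 = 69,541.016 KiB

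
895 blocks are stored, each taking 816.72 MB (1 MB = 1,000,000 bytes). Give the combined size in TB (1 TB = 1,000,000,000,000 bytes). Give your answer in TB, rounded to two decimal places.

0.73 TB

Total = 895 × 816.72 MB = 730964.4 MB
= 730964.4 × 1,000,000 bytes = 730,964,400,000 bytes
1 TB = 1,000,000,000,000 bytes
730,964,400,000 / 1,000,000,000,000 = 0.73 TB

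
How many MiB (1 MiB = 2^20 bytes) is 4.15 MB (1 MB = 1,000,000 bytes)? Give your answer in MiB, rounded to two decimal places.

4.15 MB = 4.15 × 10^6 bytes = 4,150,000 bytes
1 MiB = 1,048,576 bytes
4,150,000 / 1,048,576 = 3.96 MiB

3.96 MiB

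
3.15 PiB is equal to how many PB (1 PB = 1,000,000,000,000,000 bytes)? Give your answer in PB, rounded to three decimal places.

3.15 PiB × 1,125,899,906,842,624 bytes/PiB = 3,546,584,706,554,265.6 bytes
1 PB = 10^15 bytes = 1,000,000,000,000,000 bytes
3,546,584,706,554,265.6 / 1,000,000,000,000,000 = 3.547 PB

3.547 PB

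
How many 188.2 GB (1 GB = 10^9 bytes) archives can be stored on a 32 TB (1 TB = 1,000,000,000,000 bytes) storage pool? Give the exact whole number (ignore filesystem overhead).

170

Capacity: 32 TB = 32,000,000,000,000 bytes
Per item: 188.2 GB = 188,200,000,000 bytes
⌊32,000,000,000,000 / 188,200,000,000⌋ = 170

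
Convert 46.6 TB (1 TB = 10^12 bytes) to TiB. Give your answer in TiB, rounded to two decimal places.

42.38 TiB

46.6 TB = 46.6 × 10^12 bytes = 46,600,000,000,000 bytes
1 TiB = 1,099,511,627,776 bytes
46,600,000,000,000 / 1,099,511,627,776 = 42.38 TiB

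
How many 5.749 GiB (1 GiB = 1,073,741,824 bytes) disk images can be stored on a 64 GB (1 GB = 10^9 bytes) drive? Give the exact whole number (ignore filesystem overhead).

10

Capacity: 64 GB = 64,000,000,000 bytes
Per item: 5.749 GiB = 6,172,941,746.176 bytes
⌊64,000,000,000 / 6,172,941,746.176⌋ = 10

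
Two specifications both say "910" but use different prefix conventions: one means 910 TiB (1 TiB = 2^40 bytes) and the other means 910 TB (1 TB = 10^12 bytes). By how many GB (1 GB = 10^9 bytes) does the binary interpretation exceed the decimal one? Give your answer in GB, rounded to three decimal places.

90,555.581 GB

910 TiB = 910 × 1,099,511,627,776 = 1,000,555,581,276,160 bytes
910 TB = 910 × 1,000,000,000,000 = 910,000,000,000,000 bytes
difference = 90,555,581,276,160 bytes
90,555,581,276,160 / 1,000,000,000 = 90,555.581 GB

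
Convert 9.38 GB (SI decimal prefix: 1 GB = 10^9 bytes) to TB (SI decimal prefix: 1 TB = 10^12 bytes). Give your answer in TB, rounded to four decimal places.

9.38 GB × 1,000,000,000 bytes/GB = 9,380,000,000 bytes
1 TB = 1,000,000,000,000 bytes
9,380,000,000 / 1,000,000,000,000 = 0.0094 TB

0.0094 TB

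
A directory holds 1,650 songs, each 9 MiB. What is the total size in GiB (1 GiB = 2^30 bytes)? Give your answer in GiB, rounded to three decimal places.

14.502 GiB

Total = 1,650 × 9 MiB = 14,850 MiB
= 14,850 × 1,048,576 bytes = 15,571,353,600 bytes
1 GiB = 1,073,741,824 bytes
15,571,353,600 / 1,073,741,824 = 14.502 GiB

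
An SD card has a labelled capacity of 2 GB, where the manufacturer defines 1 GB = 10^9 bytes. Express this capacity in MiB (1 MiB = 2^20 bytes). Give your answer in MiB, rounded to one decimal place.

1,907.3 MiB

2 GB = 2 × 10^9 bytes = 2,000,000,000 bytes
1 MiB = 1,048,576 bytes
2,000,000,000 / 1,048,576 = 1,907.3 MiB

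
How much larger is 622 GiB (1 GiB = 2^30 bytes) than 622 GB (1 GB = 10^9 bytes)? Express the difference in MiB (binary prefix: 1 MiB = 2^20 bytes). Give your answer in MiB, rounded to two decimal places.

43,742.58 MiB

622 GiB = 622 × 1,073,741,824 = 667,867,414,528 bytes
622 GB = 622 × 1,000,000,000 = 622,000,000,000 bytes
difference = 45,867,414,528 bytes
45,867,414,528 / 1,048,576 = 43,742.58 MiB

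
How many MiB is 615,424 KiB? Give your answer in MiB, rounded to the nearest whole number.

601 MiB

615,424 KiB = 615,424 × 2^10 bytes = 630,194,176 bytes
1 MiB = 2^20 bytes = 1,048,576 bytes
630,194,176 / 1,048,576 = 601 MiB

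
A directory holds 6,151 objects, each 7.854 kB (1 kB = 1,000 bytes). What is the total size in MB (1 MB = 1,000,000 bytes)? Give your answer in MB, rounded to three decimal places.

Total = 6,151 × 7.854 kB = 48309.954 kB
= 48309.954 × 1,000 bytes = 48,309,954 bytes
1 MB = 1,000,000 bytes
48,309,954 / 1,000,000 = 48.310 MB

48.310 MB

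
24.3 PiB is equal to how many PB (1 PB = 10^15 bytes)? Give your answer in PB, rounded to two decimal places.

24.3 PiB = 24.3 × 2^50 bytes = 27,359,367,736,275,763.2 bytes
1 PB = 10^15 bytes = 1,000,000,000,000,000 bytes
27,359,367,736,275,763.2 / 1,000,000,000,000,000 = 27.36 PB

27.36 PB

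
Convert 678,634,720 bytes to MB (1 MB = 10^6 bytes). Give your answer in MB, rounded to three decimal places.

678,634,720 bytes given.
1 MB = 10^6 bytes = 1,000,000 bytes
678,634,720 / 1,000,000 = 678.635 MB

678.635 MB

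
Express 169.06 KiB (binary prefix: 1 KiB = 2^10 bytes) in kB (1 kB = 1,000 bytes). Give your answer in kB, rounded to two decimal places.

173.12 kB

169.06 KiB × 1,024 bytes/KiB = 173,117.44 bytes
1 kB = 10^3 bytes = 1,000 bytes
173,117.44 / 1,000 = 173.12 kB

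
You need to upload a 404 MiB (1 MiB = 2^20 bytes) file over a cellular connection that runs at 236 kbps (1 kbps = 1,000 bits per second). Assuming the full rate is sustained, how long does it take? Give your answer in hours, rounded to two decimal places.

3.99 hours

404 MiB = 423,624,704 bytes = 3,388,997,632 bits
236 kbps = 236,000 bits/s
time = 3,388,997,632 / 236,000 = 14,360.1595 s
14,360.1595 s / 3600 = 3.99 hours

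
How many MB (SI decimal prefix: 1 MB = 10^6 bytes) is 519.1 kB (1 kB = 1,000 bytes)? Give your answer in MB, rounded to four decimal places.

519.1 kB = 519.1 × 10^3 bytes = 519,100 bytes
1 MB = 1,000,000 bytes
519,100 / 1,000,000 = 0.5191 MB

0.5191 MB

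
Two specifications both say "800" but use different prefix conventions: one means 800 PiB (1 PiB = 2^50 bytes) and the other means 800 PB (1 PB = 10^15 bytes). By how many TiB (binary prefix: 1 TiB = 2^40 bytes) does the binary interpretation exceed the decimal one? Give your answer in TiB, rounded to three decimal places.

91,604.239 TiB

800 PiB = 800 × 1,125,899,906,842,624 = 900,719,925,474,099,200 bytes
800 PB = 800 × 1,000,000,000,000,000 = 800,000,000,000,000,000 bytes
difference = 100,719,925,474,099,200 bytes
100,719,925,474,099,200 / 1,099,511,627,776 = 91,604.239 TiB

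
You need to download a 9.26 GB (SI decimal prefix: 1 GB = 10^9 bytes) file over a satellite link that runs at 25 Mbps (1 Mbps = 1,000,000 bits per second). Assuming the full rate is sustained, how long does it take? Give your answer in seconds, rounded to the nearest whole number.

9.26 GB = 9,260,000,000 bytes = 74,080,000,000 bits
25 Mbps = 25,000,000 bits/s
time = 74,080,000,000 / 25,000,000 = 2,963 s

2,963 seconds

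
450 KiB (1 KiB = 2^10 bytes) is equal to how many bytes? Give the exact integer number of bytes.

460,800 bytes

450 × 1,024 = 460,800 bytes  (1 KiB = 2^10 bytes)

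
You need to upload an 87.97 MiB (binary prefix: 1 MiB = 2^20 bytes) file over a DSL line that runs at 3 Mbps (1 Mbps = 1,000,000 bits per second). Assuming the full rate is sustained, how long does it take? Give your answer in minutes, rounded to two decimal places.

4.10 minutes

87.97 MiB = 92,243,230.72 bytes = 737,945,845.76 bits
3 Mbps = 3,000,000 bits/s
time = 737,945,845.76 / 3,000,000 = 245.982 s
245.982 s / 60 = 4.10 minutes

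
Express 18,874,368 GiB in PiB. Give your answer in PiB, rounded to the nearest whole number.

18 PiB

18,874,368 GiB × 1,073,741,824 bytes/GiB = 20,266,198,323,167,232 bytes
1 PiB = 1,125,899,906,842,624 bytes
20,266,198,323,167,232 / 1,125,899,906,842,624 = 18 PiB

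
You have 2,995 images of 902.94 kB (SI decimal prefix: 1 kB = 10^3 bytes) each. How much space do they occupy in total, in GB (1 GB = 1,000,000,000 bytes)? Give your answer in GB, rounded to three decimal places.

Total = 2,995 × 902.94 kB = 2704305.3 kB
= 2704305.3 × 1,000 bytes = 2,704,305,300 bytes
1 GB = 1,000,000,000 bytes
2,704,305,300 / 1,000,000,000 = 2.704 GB

2.704 GB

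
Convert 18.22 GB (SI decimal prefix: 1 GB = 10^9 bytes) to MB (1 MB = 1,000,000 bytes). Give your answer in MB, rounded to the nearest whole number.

18,220 MB

18.22 GB = 18.22 × 10^9 bytes = 18,220,000,000 bytes
1 MB = 1,000,000 bytes
18,220,000,000 / 1,000,000 = 18,220 MB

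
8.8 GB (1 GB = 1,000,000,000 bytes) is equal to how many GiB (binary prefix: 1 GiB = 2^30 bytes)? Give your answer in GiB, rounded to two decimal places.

8.8 GB × 1,000,000,000 bytes/GB = 8,800,000,000 bytes
1 GiB = 2^30 bytes = 1,073,741,824 bytes
8,800,000,000 / 1,073,741,824 = 8.20 GiB

8.20 GiB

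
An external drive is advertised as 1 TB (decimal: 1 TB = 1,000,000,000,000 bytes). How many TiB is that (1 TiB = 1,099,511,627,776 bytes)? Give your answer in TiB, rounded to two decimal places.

1 TB = 1 × 10^12 bytes = 1,000,000,000,000 bytes
1 TiB = 1,099,511,627,776 bytes
1,000,000,000,000 / 1,099,511,627,776 = 0.91 TiB

0.91 TiB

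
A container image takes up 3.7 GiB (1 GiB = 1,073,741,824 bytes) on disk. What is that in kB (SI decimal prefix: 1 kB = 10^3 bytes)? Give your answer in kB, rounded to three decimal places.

3,972,844.749 kB

3.7 GiB = 3.7 × 2^30 bytes = 3,972,844,748.8 bytes
1 kB = 1,000 bytes
3,972,844,748.8 / 1,000 = 3,972,844.749 kB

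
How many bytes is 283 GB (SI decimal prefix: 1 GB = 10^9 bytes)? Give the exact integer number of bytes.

283 × 1,000,000,000 = 283,000,000,000 bytes

283,000,000,000 bytes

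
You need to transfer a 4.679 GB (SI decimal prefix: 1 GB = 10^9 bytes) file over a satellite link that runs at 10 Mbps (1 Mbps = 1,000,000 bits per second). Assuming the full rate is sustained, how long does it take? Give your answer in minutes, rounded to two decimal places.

62.39 minutes

4.679 GB = 4,679,000,000 bytes = 37,432,000,000 bits
10 Mbps = 10,000,000 bits/s
time = 37,432,000,000 / 10,000,000 = 3,743.200 s
3,743.200 s / 60 = 62.39 minutes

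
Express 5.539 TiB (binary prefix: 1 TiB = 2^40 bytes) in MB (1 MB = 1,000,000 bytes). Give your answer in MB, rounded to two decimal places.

5.539 TiB = 5.539 × 2^40 bytes = 6,090,194,906,251.264 bytes
1 MB = 1,000,000 bytes
6,090,194,906,251.264 / 1,000,000 = 6,090,194.91 MB

6,090,194.91 MB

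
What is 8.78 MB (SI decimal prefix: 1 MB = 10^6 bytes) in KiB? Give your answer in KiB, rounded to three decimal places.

8,574.219 KiB

8.78 MB × 1,000,000 bytes/MB = 8,780,000 bytes
1 KiB = 2^10 bytes = 1,024 bytes
8,780,000 / 1,024 = 8,574.219 KiB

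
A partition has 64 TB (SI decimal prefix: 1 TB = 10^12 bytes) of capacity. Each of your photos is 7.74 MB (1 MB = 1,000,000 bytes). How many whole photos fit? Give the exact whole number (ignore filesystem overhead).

Capacity: 64 TB = 64,000,000,000,000 bytes
Per item: 7.74 MB = 7,740,000 bytes
⌊64,000,000,000,000 / 7,740,000⌋ = 8,268,733

8,268,733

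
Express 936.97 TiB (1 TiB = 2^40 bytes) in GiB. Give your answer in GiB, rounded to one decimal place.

959,457.3 GiB

936.97 TiB = 936.97 × 2^40 bytes = 1,030,209,409,877,278.72 bytes
1 GiB = 2^30 bytes = 1,073,741,824 bytes
1,030,209,409,877,278.72 / 1,073,741,824 = 959,457.3 GiB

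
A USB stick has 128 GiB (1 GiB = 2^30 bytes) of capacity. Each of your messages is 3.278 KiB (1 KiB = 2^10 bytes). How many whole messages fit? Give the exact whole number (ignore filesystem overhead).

40,945,005

Capacity: 128 GiB = 137,438,953,472 bytes
Per item: 3.278 KiB = 3,356.672 bytes
⌊137,438,953,472 / 3,356.672⌋ = 40,945,005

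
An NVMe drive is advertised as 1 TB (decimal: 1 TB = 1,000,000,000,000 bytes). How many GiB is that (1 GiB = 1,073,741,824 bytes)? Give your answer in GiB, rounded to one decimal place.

1 TB × 1,000,000,000,000 bytes/TB = 1,000,000,000,000 bytes
1 GiB = 2^30 bytes = 1,073,741,824 bytes
1,000,000,000,000 / 1,073,741,824 = 931.3 GiB

931.3 GiB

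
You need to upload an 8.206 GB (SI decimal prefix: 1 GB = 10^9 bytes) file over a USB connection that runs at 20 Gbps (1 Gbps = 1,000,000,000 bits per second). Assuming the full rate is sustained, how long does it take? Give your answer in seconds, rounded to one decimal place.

8.206 GB = 8,206,000,000 bytes = 65,648,000,000 bits
20 Gbps = 20,000,000,000 bits/s
time = 65,648,000,000 / 20,000,000,000 = 3.3 s

3.3 seconds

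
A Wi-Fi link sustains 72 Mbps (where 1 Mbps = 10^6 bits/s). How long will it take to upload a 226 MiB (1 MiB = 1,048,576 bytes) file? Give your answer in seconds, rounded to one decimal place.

226 MiB = 236,978,176 bytes = 1,895,825,408 bits
72 Mbps = 72,000,000 bits/s
time = 1,895,825,408 / 72,000,000 = 26.3 s

26.3 seconds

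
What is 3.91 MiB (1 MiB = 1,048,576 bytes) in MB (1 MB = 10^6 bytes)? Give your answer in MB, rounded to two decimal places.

3.91 MiB = 3.91 × 2^20 bytes = 4,099,932.16 bytes
1 MB = 10^6 bytes = 1,000,000 bytes
4,099,932.16 / 1,000,000 = 4.10 MB

4.10 MB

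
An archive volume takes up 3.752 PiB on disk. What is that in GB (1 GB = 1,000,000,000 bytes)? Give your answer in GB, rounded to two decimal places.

4,224,376.45 GB

3.752 PiB = 3.752 × 2^50 bytes = 4,224,376,450,473,525.248 bytes
1 GB = 1,000,000,000 bytes
4,224,376,450,473,525.248 / 1,000,000,000 = 4,224,376.45 GB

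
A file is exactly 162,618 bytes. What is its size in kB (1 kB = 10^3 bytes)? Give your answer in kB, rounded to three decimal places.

162,618 bytes given.
1 kB = 1,000 bytes
162,618 / 1,000 = 162.618 kB

162.618 kB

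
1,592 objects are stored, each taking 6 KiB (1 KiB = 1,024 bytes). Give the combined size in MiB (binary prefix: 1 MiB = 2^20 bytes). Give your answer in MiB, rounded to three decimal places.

Total = 1,592 × 6 KiB = 9552 KiB
= 9552 × 1,024 bytes = 9,781,248 bytes
1 MiB = 1,048,576 bytes
9,781,248 / 1,048,576 = 9.328 MiB

9.328 MiB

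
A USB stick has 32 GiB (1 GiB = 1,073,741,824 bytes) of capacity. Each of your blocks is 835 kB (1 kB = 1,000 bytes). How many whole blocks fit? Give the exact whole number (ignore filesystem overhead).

Capacity: 32 GiB = 34,359,738,368 bytes
Per item: 835 kB = 835,000 bytes
⌊34,359,738,368 / 835,000⌋ = 41,149

41,149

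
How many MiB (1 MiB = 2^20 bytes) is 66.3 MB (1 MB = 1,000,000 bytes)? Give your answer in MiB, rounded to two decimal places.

63.23 MiB

66.3 MB = 66.3 × 10^6 bytes = 66,300,000 bytes
1 MiB = 2^20 bytes = 1,048,576 bytes
66,300,000 / 1,048,576 = 63.23 MiB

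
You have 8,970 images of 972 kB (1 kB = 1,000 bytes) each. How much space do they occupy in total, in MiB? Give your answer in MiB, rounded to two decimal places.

8,314.93 MiB

Total = 8,970 × 972 kB = 8,718,840 kB
= 8,718,840 × 1,000 bytes = 8,718,840,000 bytes
1 MiB = 1,048,576 bytes
8,718,840,000 / 1,048,576 = 8,314.93 MiB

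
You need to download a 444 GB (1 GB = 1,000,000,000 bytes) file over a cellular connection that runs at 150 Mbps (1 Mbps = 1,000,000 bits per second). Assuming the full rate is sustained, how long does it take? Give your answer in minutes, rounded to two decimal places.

444 GB = 444,000,000,000 bytes = 3,552,000,000,000 bits
150 Mbps = 150,000,000 bits/s
time = 3,552,000,000,000 / 150,000,000 = 23,680.000 s
23,680.000 s / 60 = 394.67 minutes

394.67 minutes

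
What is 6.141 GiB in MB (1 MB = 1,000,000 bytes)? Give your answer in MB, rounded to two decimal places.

6.141 GiB = 6.141 × 2^30 bytes = 6,593,848,541.184 bytes
1 MB = 10^6 bytes = 1,000,000 bytes
6,593,848,541.184 / 1,000,000 = 6,593.85 MB

6,593.85 MB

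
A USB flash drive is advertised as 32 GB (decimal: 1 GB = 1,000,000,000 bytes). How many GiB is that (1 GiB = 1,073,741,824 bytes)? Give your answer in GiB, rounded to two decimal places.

32 GB × 1,000,000,000 bytes/GB = 32,000,000,000 bytes
1 GiB = 2^30 bytes = 1,073,741,824 bytes
32,000,000,000 / 1,073,741,824 = 29.80 GiB

29.80 GiB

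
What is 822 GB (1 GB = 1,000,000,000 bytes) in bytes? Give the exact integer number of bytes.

822 × 1,000,000,000 = 822,000,000,000 bytes  (1 GB = 10^9 bytes)

822,000,000,000 bytes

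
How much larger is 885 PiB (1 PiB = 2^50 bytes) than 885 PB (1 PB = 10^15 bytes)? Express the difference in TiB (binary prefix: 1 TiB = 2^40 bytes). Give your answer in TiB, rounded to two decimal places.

885 PiB = 885 × 1,125,899,906,842,624 = 996,421,417,555,722,240 bytes
885 PB = 885 × 1,000,000,000,000,000 = 885,000,000,000,000,000 bytes
difference = 111,421,417,555,722,240 bytes
111,421,417,555,722,240 / 1,099,511,627,776 = 101,337.19 TiB

101,337.19 TiB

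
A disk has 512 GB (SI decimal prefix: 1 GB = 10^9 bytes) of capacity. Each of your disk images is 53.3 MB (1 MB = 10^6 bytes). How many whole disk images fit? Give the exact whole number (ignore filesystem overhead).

Capacity: 512 GB = 512,000,000,000 bytes
Per item: 53.3 MB = 53,300,000 bytes
⌊512,000,000,000 / 53,300,000⌋ = 9,606

9,606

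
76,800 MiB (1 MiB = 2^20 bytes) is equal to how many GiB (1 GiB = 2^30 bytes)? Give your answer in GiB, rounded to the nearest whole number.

75 GiB

76,800 MiB × 1,048,576 bytes/MiB = 80,530,636,800 bytes
1 GiB = 2^30 bytes = 1,073,741,824 bytes
80,530,636,800 / 1,073,741,824 = 75 GiB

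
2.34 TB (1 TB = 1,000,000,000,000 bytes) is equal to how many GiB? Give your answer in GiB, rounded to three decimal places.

2.34 TB = 2.34 × 10^12 bytes = 2,340,000,000,000 bytes
1 GiB = 2^30 bytes = 1,073,741,824 bytes
2,340,000,000,000 / 1,073,741,824 = 2,179.295 GiB

2,179.295 GiB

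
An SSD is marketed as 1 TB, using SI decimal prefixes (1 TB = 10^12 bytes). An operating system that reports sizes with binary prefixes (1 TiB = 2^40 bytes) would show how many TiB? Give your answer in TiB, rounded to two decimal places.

0.91 TiB

1 TB = 1 × 10^12 bytes = 1,000,000,000,000 bytes
1 TiB = 1,099,511,627,776 bytes
1,000,000,000,000 / 1,099,511,627,776 = 0.91 TiB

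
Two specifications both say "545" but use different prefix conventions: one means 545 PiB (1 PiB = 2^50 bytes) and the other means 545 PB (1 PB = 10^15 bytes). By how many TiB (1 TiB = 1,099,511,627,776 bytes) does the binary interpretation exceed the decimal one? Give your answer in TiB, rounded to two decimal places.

62,405.39 TiB

545 PiB = 545 × 1,125,899,906,842,624 = 613,615,449,229,230,080 bytes
545 PB = 545 × 1,000,000,000,000,000 = 545,000,000,000,000,000 bytes
difference = 68,615,449,229,230,080 bytes
68,615,449,229,230,080 / 1,099,511,627,776 = 62,405.39 TiB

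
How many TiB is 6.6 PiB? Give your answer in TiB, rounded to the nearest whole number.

6,758 TiB

6.6 PiB = 6.6 × 2^50 bytes = 7,430,939,385,161,318.4 bytes
1 TiB = 2^40 bytes = 1,099,511,627,776 bytes
7,430,939,385,161,318.4 / 1,099,511,627,776 = 6,758 TiB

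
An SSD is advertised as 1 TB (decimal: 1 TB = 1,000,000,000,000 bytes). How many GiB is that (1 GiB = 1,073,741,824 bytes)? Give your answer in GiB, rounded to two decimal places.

931.32 GiB

1 TB × 1,000,000,000,000 bytes/TB = 1,000,000,000,000 bytes
1 GiB = 1,073,741,824 bytes
1,000,000,000,000 / 1,073,741,824 = 931.32 GiB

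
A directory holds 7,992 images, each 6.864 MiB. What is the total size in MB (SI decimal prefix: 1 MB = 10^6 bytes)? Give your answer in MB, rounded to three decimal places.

57,521.826 MB

Total = 7,992 × 6.864 MiB = 54857.088 MiB
= 54857.088 × 1,048,576 bytes = 57,521,825,906.688 bytes
1 MB = 1,000,000 bytes
57,521,825,906.688 / 1,000,000 = 57,521.826 MB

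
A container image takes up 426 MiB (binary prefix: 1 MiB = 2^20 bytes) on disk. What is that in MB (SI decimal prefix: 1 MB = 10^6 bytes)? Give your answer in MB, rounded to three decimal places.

446.693 MB

426 MiB = 426 × 2^20 bytes = 446,693,376 bytes
1 MB = 1,000,000 bytes
446,693,376 / 1,000,000 = 446.693 MB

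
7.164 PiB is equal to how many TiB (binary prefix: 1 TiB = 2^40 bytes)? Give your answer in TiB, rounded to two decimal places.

7.164 PiB = 7.164 × 2^50 bytes = 8,065,946,932,620,558.336 bytes
1 TiB = 2^40 bytes = 1,099,511,627,776 bytes
8,065,946,932,620,558.336 / 1,099,511,627,776 = 7,335.94 TiB

7,335.94 TiB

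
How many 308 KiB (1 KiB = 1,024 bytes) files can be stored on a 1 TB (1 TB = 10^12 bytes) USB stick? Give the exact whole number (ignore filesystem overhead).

3,170,657

Capacity: 1 TB = 1,000,000,000,000 bytes
Per item: 308 KiB = 315,392 bytes
⌊1,000,000,000,000 / 315,392⌋ = 3,170,657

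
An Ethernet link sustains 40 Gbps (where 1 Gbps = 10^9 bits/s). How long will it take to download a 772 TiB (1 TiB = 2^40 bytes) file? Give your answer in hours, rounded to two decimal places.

47.16 hours

772 TiB = 848,822,976,643,072 bytes = 6,790,583,813,144,576 bits
40 Gbps = 40,000,000,000 bits/s
time = 6,790,583,813,144,576 / 40,000,000,000 = 169,764.5953 s
169,764.5953 s / 3600 = 47.16 hours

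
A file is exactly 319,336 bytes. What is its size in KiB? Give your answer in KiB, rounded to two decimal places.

311.85 KiB

319,336 bytes given.
1 KiB = 1,024 bytes
319,336 / 1,024 = 311.85 KiB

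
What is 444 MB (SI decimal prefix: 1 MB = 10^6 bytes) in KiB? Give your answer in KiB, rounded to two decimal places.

444 MB × 1,000,000 bytes/MB = 444,000,000 bytes
1 KiB = 1,024 bytes
444,000,000 / 1,024 = 433,593.75 KiB

433,593.75 KiB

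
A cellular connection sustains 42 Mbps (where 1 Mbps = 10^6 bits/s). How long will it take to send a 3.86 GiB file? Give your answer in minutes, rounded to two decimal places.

3.86 GiB = 4,144,643,440.64 bytes = 33,157,147,525.12 bits
42 Mbps = 42,000,000 bits/s
time = 33,157,147,525.12 / 42,000,000 = 789.456 s
789.456 s / 60 = 13.16 minutes

13.16 minutes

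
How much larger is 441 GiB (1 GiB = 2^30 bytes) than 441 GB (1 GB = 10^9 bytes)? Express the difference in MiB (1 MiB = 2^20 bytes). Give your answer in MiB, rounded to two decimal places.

31,013.63 MiB

441 GiB = 441 × 1,073,741,824 = 473,520,144,384 bytes
441 GB = 441 × 1,000,000,000 = 441,000,000,000 bytes
difference = 32,520,144,384 bytes
32,520,144,384 / 1,048,576 = 31,013.63 MiB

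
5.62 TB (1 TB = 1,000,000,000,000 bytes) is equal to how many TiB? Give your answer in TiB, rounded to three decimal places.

5.62 TB = 5.62 × 10^12 bytes = 5,620,000,000,000 bytes
1 TiB = 2^40 bytes = 1,099,511,627,776 bytes
5,620,000,000,000 / 1,099,511,627,776 = 5.111 TiB

5.111 TiB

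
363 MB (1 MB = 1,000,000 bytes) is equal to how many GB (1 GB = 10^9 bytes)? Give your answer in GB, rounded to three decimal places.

0.363 GB

363 MB = 363 × 10^6 bytes = 363,000,000 bytes
1 GB = 10^9 bytes = 1,000,000,000 bytes
363,000,000 / 1,000,000,000 = 0.363 GB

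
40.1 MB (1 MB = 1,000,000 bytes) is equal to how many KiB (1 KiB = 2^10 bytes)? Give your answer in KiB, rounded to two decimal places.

40.1 MB × 1,000,000 bytes/MB = 40,100,000 bytes
1 KiB = 2^10 bytes = 1,024 bytes
40,100,000 / 1,024 = 39,160.16 KiB

39,160.16 KiB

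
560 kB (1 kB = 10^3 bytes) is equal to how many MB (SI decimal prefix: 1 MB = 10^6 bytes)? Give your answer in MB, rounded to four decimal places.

560 kB = 560 × 10^3 bytes = 560,000 bytes
1 MB = 10^6 bytes = 1,000,000 bytes
560,000 / 1,000,000 = 0.5600 MB

0.5600 MB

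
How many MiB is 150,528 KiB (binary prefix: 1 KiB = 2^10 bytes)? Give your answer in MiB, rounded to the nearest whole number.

150,528 KiB × 1,024 bytes/KiB = 154,140,672 bytes
1 MiB = 2^20 bytes = 1,048,576 bytes
154,140,672 / 1,048,576 = 147 MiB

147 MiB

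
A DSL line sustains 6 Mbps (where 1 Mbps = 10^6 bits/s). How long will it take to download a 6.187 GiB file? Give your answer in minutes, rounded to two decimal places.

147.63 minutes

6.187 GiB = 6,643,240,665.088 bytes = 53,145,925,320.704 bits
6 Mbps = 6,000,000 bits/s
time = 53,145,925,320.704 / 6,000,000 = 8,857.654 s
8,857.654 s / 60 = 147.63 minutes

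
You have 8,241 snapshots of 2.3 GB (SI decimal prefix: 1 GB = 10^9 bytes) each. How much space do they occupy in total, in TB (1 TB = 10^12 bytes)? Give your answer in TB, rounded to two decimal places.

18.95 TB

Total = 8,241 × 2.3 GB = 18954.3 GB
= 18954.3 × 1,000,000,000 bytes = 18,954,300,000,000 bytes
1 TB = 1,000,000,000,000 bytes
18,954,300,000,000 / 1,000,000,000,000 = 18.95 TB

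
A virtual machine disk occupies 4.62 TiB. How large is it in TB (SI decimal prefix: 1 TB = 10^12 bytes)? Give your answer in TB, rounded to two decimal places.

4.62 TiB = 4.62 × 2^40 bytes = 5,079,743,720,325.12 bytes
1 TB = 1,000,000,000,000 bytes
5,079,743,720,325.12 / 1,000,000,000,000 = 5.08 TB

5.08 TB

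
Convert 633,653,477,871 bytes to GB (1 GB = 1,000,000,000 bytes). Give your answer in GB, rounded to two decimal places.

633.65 GB

633,653,477,871 bytes given.
1 GB = 1,000,000,000 bytes
633,653,477,871 / 1,000,000,000 = 633.65 GB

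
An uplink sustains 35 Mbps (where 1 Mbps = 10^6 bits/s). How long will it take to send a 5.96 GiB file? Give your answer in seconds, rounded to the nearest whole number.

1,463 seconds

5.96 GiB = 6,399,501,271.04 bytes = 51,196,010,168.32 bits
35 Mbps = 35,000,000 bits/s
time = 51,196,010,168.32 / 35,000,000 = 1,463 s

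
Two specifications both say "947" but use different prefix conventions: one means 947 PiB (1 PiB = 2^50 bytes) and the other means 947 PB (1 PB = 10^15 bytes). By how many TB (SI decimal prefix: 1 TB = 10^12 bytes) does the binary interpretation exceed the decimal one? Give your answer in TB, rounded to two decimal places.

119,227.21 TB

947 PiB = 947 × 1,125,899,906,842,624 = 1,066,227,211,779,964,928 bytes
947 PB = 947 × 1,000,000,000,000,000 = 947,000,000,000,000,000 bytes
difference = 119,227,211,779,964,928 bytes
119,227,211,779,964,928 / 1,000,000,000,000 = 119,227.21 TB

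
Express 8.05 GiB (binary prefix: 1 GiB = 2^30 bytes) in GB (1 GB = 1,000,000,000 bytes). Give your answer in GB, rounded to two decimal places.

8.64 GB

8.05 GiB × 1,073,741,824 bytes/GiB = 8,643,621,683.2 bytes
1 GB = 1,000,000,000 bytes
8,643,621,683.2 / 1,000,000,000 = 8.64 GB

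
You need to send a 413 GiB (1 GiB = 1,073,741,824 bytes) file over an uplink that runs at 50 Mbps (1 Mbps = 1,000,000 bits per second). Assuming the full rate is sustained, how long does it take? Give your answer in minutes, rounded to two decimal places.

413 GiB = 443,455,373,312 bytes = 3,547,642,986,496 bits
50 Mbps = 50,000,000 bits/s
time = 3,547,642,986,496 / 50,000,000 = 70,952.860 s
70,952.860 s / 60 = 1,182.55 minutes

1,182.55 minutes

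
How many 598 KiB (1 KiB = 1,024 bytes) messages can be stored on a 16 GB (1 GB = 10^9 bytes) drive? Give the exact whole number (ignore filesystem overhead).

Capacity: 16 GB = 16,000,000,000 bytes
Per item: 598 KiB = 612,352 bytes
⌊16,000,000,000 / 612,352⌋ = 26,128

26,128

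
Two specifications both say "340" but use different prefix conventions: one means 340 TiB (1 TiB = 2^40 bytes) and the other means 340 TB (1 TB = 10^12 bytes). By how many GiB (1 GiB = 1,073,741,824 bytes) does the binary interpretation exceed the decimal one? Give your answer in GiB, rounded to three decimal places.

31,510.325 GiB

340 TiB = 340 × 1,099,511,627,776 = 373,833,953,443,840 bytes
340 TB = 340 × 1,000,000,000,000 = 340,000,000,000,000 bytes
difference = 33,833,953,443,840 bytes
33,833,953,443,840 / 1,073,741,824 = 31,510.325 GiB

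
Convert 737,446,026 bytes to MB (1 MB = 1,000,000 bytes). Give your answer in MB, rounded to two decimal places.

737.45 MB

737,446,026 bytes given.
1 MB = 10^6 bytes = 1,000,000 bytes
737,446,026 / 1,000,000 = 737.45 MB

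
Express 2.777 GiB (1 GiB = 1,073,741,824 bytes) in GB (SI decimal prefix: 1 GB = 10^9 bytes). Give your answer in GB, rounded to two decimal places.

2.777 GiB = 2.777 × 2^30 bytes = 2,981,781,045.248 bytes
1 GB = 10^9 bytes = 1,000,000,000 bytes
2,981,781,045.248 / 1,000,000,000 = 2.98 GB

2.98 GB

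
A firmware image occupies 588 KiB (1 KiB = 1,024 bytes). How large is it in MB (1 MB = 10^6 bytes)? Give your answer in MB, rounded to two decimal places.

588 KiB × 1,024 bytes/KiB = 602,112 bytes
1 MB = 1,000,000 bytes
602,112 / 1,000,000 = 0.60 MB

0.60 MB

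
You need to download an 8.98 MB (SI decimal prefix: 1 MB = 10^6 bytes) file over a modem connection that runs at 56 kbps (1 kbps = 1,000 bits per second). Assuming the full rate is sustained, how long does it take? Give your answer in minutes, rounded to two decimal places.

21.38 minutes

8.98 MB = 8,980,000 bytes = 71,840,000 bits
56 kbps = 56,000 bits/s
time = 71,840,000 / 56,000 = 1,282.857 s
1,282.857 s / 60 = 21.38 minutes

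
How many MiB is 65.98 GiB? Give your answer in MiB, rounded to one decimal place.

67,563.5 MiB

65.98 GiB = 65.98 × 2^30 bytes = 70,845,485,547.52 bytes
1 MiB = 2^20 bytes = 1,048,576 bytes
70,845,485,547.52 / 1,048,576 = 67,563.5 MiB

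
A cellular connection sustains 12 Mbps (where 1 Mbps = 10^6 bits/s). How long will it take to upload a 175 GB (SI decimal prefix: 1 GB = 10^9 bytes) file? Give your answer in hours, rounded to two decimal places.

32.41 hours

175 GB = 175,000,000,000 bytes = 1,400,000,000,000 bits
12 Mbps = 12,000,000 bits/s
time = 1,400,000,000,000 / 12,000,000 = 116,666.6667 s
116,666.6667 s / 3600 = 32.41 hours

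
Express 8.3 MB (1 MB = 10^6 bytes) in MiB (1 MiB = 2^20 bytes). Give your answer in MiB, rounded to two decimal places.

7.92 MiB

8.3 MB × 1,000,000 bytes/MB = 8,300,000 bytes
1 MiB = 1,048,576 bytes
8,300,000 / 1,048,576 = 7.92 MiB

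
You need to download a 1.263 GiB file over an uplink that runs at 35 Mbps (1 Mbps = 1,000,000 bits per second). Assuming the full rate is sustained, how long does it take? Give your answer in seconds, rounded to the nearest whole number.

1.263 GiB = 1,356,135,923.712 bytes = 10,849,087,389.696 bits
35 Mbps = 35,000,000 bits/s
time = 10,849,087,389.696 / 35,000,000 = 310 s

310 seconds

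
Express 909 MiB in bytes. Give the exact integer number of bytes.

953,155,584 bytes

909 × 1,048,576 = 953,155,584 bytes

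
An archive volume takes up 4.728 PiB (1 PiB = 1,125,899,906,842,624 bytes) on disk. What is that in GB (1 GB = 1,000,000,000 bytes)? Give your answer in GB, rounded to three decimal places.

5,323,254.760 GB

4.728 PiB = 4.728 × 2^50 bytes = 5,323,254,759,551,926.272 bytes
1 GB = 1,000,000,000 bytes
5,323,254,759,551,926.272 / 1,000,000,000 = 5,323,254.760 GB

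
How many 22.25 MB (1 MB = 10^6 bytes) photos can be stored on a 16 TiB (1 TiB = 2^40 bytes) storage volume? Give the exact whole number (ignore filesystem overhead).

Capacity: 16 TiB = 17,592,186,044,416 bytes
Per item: 22.25 MB = 22,250,000 bytes
⌊17,592,186,044,416 / 22,250,000⌋ = 790,660

790,660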